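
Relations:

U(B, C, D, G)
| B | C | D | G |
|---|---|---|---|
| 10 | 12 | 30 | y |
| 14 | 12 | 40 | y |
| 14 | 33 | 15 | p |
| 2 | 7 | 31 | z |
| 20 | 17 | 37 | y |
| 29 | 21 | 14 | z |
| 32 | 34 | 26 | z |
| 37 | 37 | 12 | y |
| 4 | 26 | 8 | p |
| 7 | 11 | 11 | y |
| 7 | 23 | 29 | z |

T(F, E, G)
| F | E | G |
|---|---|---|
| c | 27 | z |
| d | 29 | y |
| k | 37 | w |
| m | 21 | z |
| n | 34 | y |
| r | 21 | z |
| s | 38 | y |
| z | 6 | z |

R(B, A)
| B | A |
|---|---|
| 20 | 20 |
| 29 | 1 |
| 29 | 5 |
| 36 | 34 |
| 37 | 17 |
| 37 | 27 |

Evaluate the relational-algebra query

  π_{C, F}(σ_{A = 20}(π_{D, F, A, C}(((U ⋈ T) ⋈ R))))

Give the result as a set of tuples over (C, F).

{(17, d), (17, n), (17, s)}

Natural join on G: {(10, 12, 30, y, d, 29), (10, 12, 30, y, n, 34), (10, 12, 30, y, s, 38), (14, 12, 40, y, d, 29), (14, 12, 40, y, n, 34), (14, 12, 40, y, s, 38), (2, 7, 31, z, c, 27), (2, 7, 31, z, m, 21), (2, 7, 31, z, r, 21), (2, 7, 31, z, z, 6), (20, 17, 37, y, d, 29), (20, 17, 37, y, n, 34), (20, 17, 37, y, s, 38), (29, 21, 14, z, c, 27), (29, 21, 14, z, m, 21), (29, 21, 14, z, r, 21), (29, 21, 14, z, z, 6), (32, 34, 26, z, c, 27), (32, 34, 26, z, m, 21), (32, 34, 26, z, r, 21), (32, 34, 26, z, z, 6), (37, 37, 12, y, d, 29), (37, 37, 12, y, n, 34), (37, 37, 12, y, s, 38), (7, 11, 11, y, d, 29), (7, 11, 11, y, n, 34), (7, 11, 11, y, s, 38), (7, 23, 29, z, c, 27), (7, 23, 29, z, m, 21), (7, 23, 29, z, r, 21), (7, 23, 29, z, z, 6)}
Natural join on B: {(20, 17, 37, y, d, 29, 20), (20, 17, 37, y, n, 34, 20), (20, 17, 37, y, s, 38, 20), (29, 21, 14, z, c, 27, 1), (29, 21, 14, z, c, 27, 5), (29, 21, 14, z, m, 21, 1), (29, 21, 14, z, m, 21, 5), (29, 21, 14, z, r, 21, 1), (29, 21, 14, z, r, 21, 5), (29, 21, 14, z, z, 6, 1), (29, 21, 14, z, z, 6, 5), (37, 37, 12, y, d, 29, 17), (37, 37, 12, y, d, 29, 27), (37, 37, 12, y, n, 34, 17), (37, 37, 12, y, n, 34, 27), (37, 37, 12, y, s, 38, 17), (37, 37, 12, y, s, 38, 27)}
Projecting to D, F, A, C: {(12, d, 17, 37), (12, d, 27, 37), (12, n, 17, 37), (12, n, 27, 37), (12, s, 17, 37), (12, s, 27, 37), (14, c, 1, 21), (14, c, 5, 21), (14, m, 1, 21), (14, m, 5, 21), (14, r, 1, 21), (14, r, 5, 21), (14, z, 1, 21), (14, z, 5, 21), (37, d, 20, 17), (37, n, 20, 17), (37, s, 20, 17)}
σ[A = 20]: keep tuples satisfying A = 20 → {(37, d, 20, 17), (37, n, 20, 17), (37, s, 20, 17)}
Projecting to C, F: {(17, d), (17, n), (17, s)}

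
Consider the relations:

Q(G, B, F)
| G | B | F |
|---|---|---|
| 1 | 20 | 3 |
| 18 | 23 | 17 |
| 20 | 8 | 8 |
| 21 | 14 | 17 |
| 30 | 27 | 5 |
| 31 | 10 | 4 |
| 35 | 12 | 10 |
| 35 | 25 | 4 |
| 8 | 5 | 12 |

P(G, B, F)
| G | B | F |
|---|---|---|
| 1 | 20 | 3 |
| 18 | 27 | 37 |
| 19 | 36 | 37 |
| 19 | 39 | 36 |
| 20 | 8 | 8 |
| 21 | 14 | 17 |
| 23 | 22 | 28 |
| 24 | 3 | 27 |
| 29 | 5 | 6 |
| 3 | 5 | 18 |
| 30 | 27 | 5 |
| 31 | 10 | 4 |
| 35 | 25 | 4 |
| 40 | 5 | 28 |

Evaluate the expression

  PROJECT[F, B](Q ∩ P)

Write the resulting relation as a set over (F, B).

{(17, 14), (3, 20), (4, 10), (4, 25), (5, 27), (8, 8)}

Intersection: {(1, 20, 3), (18, 23, 17), (20, 8, 8), (21, 14, 17), (30, 27, 5), (31, 10, 4), (35, 12, 10), (35, 25, 4), (8, 5, 12)} with {(1, 20, 3), (18, 27, 37), (19, 36, 37), (19, 39, 36), (20, 8, 8), (21, 14, 17), (23, 22, 28), (24, 3, 27), (29, 5, 6), (3, 5, 18), (30, 27, 5), (31, 10, 4), (35, 25, 4), (40, 5, 28)} → {(1, 20, 3), (20, 8, 8), (21, 14, 17), (30, 27, 5), (31, 10, 4), (35, 25, 4)}
π[F, B]: project onto (F, B) → {(17, 14), (3, 20), (4, 10), (4, 25), (5, 27), (8, 8)}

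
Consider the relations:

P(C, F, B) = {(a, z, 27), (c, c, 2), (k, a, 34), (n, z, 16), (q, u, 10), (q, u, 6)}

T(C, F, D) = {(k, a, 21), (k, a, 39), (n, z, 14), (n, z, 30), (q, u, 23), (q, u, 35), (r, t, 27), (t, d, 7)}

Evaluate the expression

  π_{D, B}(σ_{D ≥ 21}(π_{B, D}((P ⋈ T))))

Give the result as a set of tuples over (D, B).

Natural join on C, F: {(k, a, 34, 21), (k, a, 34, 39), (n, z, 16, 14), (n, z, 16, 30), (q, u, 10, 23), (q, u, 10, 35), (q, u, 6, 23), (q, u, 6, 35)}
Keep only column(s) B, D: {(10, 23), (10, 35), (16, 14), (16, 30), (34, 21), (34, 39), (6, 23), (6, 35)}
σ[D ≥ 21]: keep tuples satisfying D ≥ 21 → {(10, 23), (10, 35), (16, 30), (34, 21), (34, 39), (6, 23), (6, 35)}
Keep only column(s) D, B: {(21, 34), (23, 10), (23, 6), (30, 16), (35, 10), (35, 6), (39, 34)}

{(21, 34), (23, 10), (23, 6), (30, 16), (35, 10), (35, 6), (39, 34)}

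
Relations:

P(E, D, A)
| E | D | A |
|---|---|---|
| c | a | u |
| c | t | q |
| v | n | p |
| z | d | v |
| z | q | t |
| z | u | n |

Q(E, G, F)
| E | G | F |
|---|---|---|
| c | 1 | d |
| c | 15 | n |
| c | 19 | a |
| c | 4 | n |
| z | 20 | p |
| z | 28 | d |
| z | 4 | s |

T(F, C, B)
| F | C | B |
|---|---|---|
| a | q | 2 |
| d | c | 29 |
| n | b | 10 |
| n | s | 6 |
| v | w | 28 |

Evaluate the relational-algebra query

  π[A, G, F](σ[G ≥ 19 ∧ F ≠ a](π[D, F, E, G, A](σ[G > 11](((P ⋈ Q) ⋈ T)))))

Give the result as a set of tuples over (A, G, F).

{(n, 28, d), (t, 28, d), (v, 28, d)}

P ⋈ Q (natural join on E): {(c, a, u, 1, d), (c, a, u, 15, n), (c, a, u, 19, a), (c, a, u, 4, n), (c, t, q, 1, d), (c, t, q, 15, n), (c, t, q, 19, a), (c, t, q, 4, n), (z, d, v, 20, p), (z, d, v, 28, d), (z, d, v, 4, s), (z, q, t, 20, p), (z, q, t, 28, d), (z, q, t, 4, s), (z, u, n, 20, p), (z, u, n, 28, d), (z, u, n, 4, s)}
(P ⋈ Q) ⋈ T (natural join on F): {(c, a, u, 1, d, c, 29), (c, a, u, 15, n, b, 10), (c, a, u, 15, n, s, 6), (c, a, u, 19, a, q, 2), (c, a, u, 4, n, b, 10), (c, a, u, 4, n, s, 6), (c, t, q, 1, d, c, 29), (c, t, q, 15, n, b, 10), (c, t, q, 15, n, s, 6), (c, t, q, 19, a, q, 2), (c, t, q, 4, n, b, 10), (c, t, q, 4, n, s, 6), (z, d, v, 28, d, c, 29), (z, q, t, 28, d, c, 29), (z, u, n, 28, d, c, 29)}
Selection G > 11: {(c, a, u, 15, n, b, 10), (c, a, u, 15, n, s, 6), (c, a, u, 19, a, q, 2), (c, t, q, 15, n, b, 10), (c, t, q, 15, n, s, 6), (c, t, q, 19, a, q, 2), (z, d, v, 28, d, c, 29), (z, q, t, 28, d, c, 29), (z, u, n, 28, d, c, 29)}
π_{D, F, E, G, A} gives {(a, a, c, 19, u), (a, n, c, 15, u), (d, d, z, 28, v), (q, d, z, 28, t), (t, a, c, 19, q), (t, n, c, 15, q), (u, d, z, 28, n)} (2 duplicate(s) eliminated).
Selection G ≥ 19 ∧ F ≠ a: {(d, d, z, 28, v), (q, d, z, 28, t), (u, d, z, 28, n)}
π_{A, G, F} gives {(n, 28, d), (t, 28, d), (v, 28, d)}.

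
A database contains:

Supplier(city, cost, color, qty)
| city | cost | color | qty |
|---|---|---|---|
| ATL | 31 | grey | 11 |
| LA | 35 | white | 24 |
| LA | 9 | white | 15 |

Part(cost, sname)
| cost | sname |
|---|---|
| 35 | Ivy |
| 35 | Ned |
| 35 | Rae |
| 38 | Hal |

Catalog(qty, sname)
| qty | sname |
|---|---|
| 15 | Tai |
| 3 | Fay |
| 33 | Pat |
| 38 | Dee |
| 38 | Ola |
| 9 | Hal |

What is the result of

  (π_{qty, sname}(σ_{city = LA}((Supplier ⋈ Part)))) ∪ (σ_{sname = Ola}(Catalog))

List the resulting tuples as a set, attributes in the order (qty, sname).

{(24, Ivy), (24, Ned), (24, Rae), (38, Ola)}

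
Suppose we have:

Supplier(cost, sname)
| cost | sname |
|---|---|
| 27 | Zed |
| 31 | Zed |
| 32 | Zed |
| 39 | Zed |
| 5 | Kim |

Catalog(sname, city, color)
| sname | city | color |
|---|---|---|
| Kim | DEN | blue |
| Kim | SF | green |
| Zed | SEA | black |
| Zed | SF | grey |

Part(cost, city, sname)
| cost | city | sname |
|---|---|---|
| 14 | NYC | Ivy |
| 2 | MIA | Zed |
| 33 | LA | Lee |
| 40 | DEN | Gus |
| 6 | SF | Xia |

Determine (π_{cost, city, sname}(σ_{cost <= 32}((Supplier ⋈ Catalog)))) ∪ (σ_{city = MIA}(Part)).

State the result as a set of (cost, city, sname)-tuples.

Joining Supplier and Catalog on sname yields {(27, Zed, SEA, black), (27, Zed, SF, grey), (31, Zed, SEA, black), (31, Zed, SF, grey), (32, Zed, SEA, black), (32, Zed, SF, grey), (39, Zed, SEA, black), (39, Zed, SF, grey), (5, Kim, DEN, blue), (5, Kim, SF, green)}.
σ[cost <= 32]: keep tuples satisfying cost <= 32 → {(27, Zed, SEA, black), (27, Zed, SF, grey), (31, Zed, SEA, black), (31, Zed, SF, grey), (32, Zed, SEA, black), (32, Zed, SF, grey), (5, Kim, DEN, blue), (5, Kim, SF, green)}
π[cost, city, sname]: project onto (cost, city, sname) → {(27, SEA, Zed), (27, SF, Zed), (31, SEA, Zed), (31, SF, Zed), (32, SEA, Zed), (32, SF, Zed), (5, DEN, Kim), (5, SF, Kim)}
σ[city = MIA]: keep tuples satisfying city = MIA → {(2, MIA, Zed)}
Taking the union: {(2, MIA, Zed), (27, SEA, Zed), (27, SF, Zed), (31, SEA, Zed), (31, SF, Zed), (32, SEA, Zed), (32, SF, Zed), (5, DEN, Kim), (5, SF, Kim)}

{(2, MIA, Zed), (27, SEA, Zed), (27, SF, Zed), (31, SEA, Zed), (31, SF, Zed), (32, SEA, Zed), (32, SF, Zed), (5, DEN, Kim), (5, SF, Kim)}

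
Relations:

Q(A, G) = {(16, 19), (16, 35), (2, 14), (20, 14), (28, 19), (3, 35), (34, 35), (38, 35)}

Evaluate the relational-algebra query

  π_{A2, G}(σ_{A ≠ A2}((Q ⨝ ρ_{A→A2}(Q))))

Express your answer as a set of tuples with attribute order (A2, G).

{(16, 19), (16, 35), (2, 14), (20, 14), (28, 19), (3, 35), (34, 35), (38, 35)}

ρ[A→A2]: schema becomes (A2, G); tuples unchanged.
Q ⋈ ρ_{A→A2}(Q) (natural join on G): {(16, 19, 16), (16, 19, 28), (16, 35, 16), (16, 35, 3), (16, 35, 34), (16, 35, 38), (2, 14, 2), (2, 14, 20), (20, 14, 2), (20, 14, 20), (28, 19, 16), (28, 19, 28), (3, 35, 16), (3, 35, 3), (3, 35, 34), (3, 35, 38), (34, 35, 16), (34, 35, 3), (34, 35, 34), (34, 35, 38), (38, 35, 16), (38, 35, 3), (38, 35, 34), (38, 35, 38)}
σ[A ≠ A2]: keep tuples satisfying A ≠ A2 → {(16, 19, 28), (16, 35, 3), (16, 35, 34), (16, 35, 38), (2, 14, 20), (20, 14, 2), (28, 19, 16), (3, 35, 16), (3, 35, 34), (3, 35, 38), (34, 35, 16), (34, 35, 3), (34, 35, 38), (38, 35, 16), (38, 35, 3), (38, 35, 34)}
Keep only column(s) A2, G (8 duplicate(s) eliminated): {(16, 19), (16, 35), (2, 14), (20, 14), (28, 19), (3, 35), (34, 35), (38, 35)}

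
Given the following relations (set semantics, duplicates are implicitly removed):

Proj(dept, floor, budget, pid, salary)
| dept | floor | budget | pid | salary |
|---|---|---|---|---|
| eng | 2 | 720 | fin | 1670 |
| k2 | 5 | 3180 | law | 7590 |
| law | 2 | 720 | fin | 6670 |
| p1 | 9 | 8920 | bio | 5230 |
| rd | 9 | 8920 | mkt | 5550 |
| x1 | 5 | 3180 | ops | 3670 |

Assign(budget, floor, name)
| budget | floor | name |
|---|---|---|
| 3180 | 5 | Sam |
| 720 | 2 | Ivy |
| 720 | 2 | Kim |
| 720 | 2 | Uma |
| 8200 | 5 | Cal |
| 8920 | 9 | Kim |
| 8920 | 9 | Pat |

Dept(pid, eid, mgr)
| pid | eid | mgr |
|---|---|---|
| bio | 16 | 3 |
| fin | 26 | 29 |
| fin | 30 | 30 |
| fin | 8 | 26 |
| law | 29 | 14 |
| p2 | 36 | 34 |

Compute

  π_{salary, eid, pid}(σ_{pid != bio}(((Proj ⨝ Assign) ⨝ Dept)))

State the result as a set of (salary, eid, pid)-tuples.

Proj ⋈ Assign (natural join on floor, budget): {(eng, 2, 720, fin, 1670, Ivy), (eng, 2, 720, fin, 1670, Kim), (eng, 2, 720, fin, 1670, Uma), (k2, 5, 3180, law, 7590, Sam), (law, 2, 720, fin, 6670, Ivy), (law, 2, 720, fin, 6670, Kim), (law, 2, 720, fin, 6670, Uma), (p1, 9, 8920, bio, 5230, Kim), (p1, 9, 8920, bio, 5230, Pat), (rd, 9, 8920, mkt, 5550, Kim), (rd, 9, 8920, mkt, 5550, Pat), (x1, 5, 3180, ops, 3670, Sam)}
(Proj ⨝ Assign) ⋈ Dept (natural join on pid): {(eng, 2, 720, fin, 1670, Ivy, 26, 29), (eng, 2, 720, fin, 1670, Ivy, 30, 30), (eng, 2, 720, fin, 1670, Ivy, 8, 26), (eng, 2, 720, fin, 1670, Kim, 26, 29), (eng, 2, 720, fin, 1670, Kim, 30, 30), (eng, 2, 720, fin, 1670, Kim, 8, 26), (eng, 2, 720, fin, 1670, Uma, 26, 29), (eng, 2, 720, fin, 1670, Uma, 30, 30), (eng, 2, 720, fin, 1670, Uma, 8, 26), (k2, 5, 3180, law, 7590, Sam, 29, 14), (law, 2, 720, fin, 6670, Ivy, 26, 29), (law, 2, 720, fin, 6670, Ivy, 30, 30), (law, 2, 720, fin, 6670, Ivy, 8, 26), (law, 2, 720, fin, 6670, Kim, 26, 29), (law, 2, 720, fin, 6670, Kim, 30, 30), (law, 2, 720, fin, 6670, Kim, 8, 26), (law, 2, 720, fin, 6670, Uma, 26, 29), (law, 2, 720, fin, 6670, Uma, 30, 30), (law, 2, 720, fin, 6670, Uma, 8, 26), (p1, 9, 8920, bio, 5230, Kim, 16, 3), (p1, 9, 8920, bio, 5230, Pat, 16, 3)}
Apply σ_{pid != bio}; surviving tuples: {(eng, 2, 720, fin, 1670, Ivy, 26, 29), (eng, 2, 720, fin, 1670, Ivy, 30, 30), (eng, 2, 720, fin, 1670, Ivy, 8, 26), (eng, 2, 720, fin, 1670, Kim, 26, 29), (eng, 2, 720, fin, 1670, Kim, 30, 30), (eng, 2, 720, fin, 1670, Kim, 8, 26), (eng, 2, 720, fin, 1670, Uma, 26, 29), (eng, 2, 720, fin, 1670, Uma, 30, 30), (eng, 2, 720, fin, 1670, Uma, 8, 26), (k2, 5, 3180, law, 7590, Sam, 29, 14), (law, 2, 720, fin, 6670, Ivy, 26, 29), (law, 2, 720, fin, 6670, Ivy, 30, 30), (law, 2, 720, fin, 6670, Ivy, 8, 26), (law, 2, 720, fin, 6670, Kim, 26, 29), (law, 2, 720, fin, 6670, Kim, 30, 30), (law, 2, 720, fin, 6670, Kim, 8, 26), (law, 2, 720, fin, 6670, Uma, 26, 29), (law, 2, 720, fin, 6670, Uma, 30, 30), (law, 2, 720, fin, 6670, Uma, 8, 26)}
π[salary, eid, pid]: project onto (salary, eid, pid) (12 duplicate(s) eliminated) → {(1670, 26, fin), (1670, 30, fin), (1670, 8, fin), (6670, 26, fin), (6670, 30, fin), (6670, 8, fin), (7590, 29, law)}

{(1670, 26, fin), (1670, 30, fin), (1670, 8, fin), (6670, 26, fin), (6670, 30, fin), (6670, 8, fin), (7590, 29, law)}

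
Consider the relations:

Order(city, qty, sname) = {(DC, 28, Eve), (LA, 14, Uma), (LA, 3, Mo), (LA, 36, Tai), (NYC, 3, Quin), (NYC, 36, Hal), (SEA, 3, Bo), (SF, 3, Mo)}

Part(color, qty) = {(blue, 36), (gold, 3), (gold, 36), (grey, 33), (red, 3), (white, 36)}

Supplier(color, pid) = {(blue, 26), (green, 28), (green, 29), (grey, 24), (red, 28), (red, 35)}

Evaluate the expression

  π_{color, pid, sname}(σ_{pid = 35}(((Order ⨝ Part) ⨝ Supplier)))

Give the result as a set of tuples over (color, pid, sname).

{(red, 35, Bo), (red, 35, Mo), (red, 35, Quin)}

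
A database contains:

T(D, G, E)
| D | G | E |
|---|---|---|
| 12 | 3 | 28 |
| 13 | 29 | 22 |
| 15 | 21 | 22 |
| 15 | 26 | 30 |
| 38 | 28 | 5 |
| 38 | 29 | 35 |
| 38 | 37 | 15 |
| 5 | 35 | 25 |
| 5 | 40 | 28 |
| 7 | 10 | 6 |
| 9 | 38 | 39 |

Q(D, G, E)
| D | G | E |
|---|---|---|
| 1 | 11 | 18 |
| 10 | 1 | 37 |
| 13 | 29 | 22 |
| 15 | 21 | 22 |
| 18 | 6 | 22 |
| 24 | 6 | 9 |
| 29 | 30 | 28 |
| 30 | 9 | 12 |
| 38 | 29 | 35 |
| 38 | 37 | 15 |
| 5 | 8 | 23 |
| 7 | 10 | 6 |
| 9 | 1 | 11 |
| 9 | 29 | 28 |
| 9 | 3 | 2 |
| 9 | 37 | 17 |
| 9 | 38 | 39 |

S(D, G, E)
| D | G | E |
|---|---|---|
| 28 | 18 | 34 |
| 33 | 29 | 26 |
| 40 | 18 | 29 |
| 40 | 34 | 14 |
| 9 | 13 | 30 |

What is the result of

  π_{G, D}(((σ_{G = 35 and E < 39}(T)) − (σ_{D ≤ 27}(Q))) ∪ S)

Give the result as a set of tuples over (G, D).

σ[G = 35 and E < 39]: keep tuples satisfying G = 35 and E < 39 → {(5, 35, 25)}
σ[D ≤ 27]: keep tuples satisfying D ≤ 27 → {(1, 11, 18), (10, 1, 37), (13, 29, 22), (15, 21, 22), (18, 6, 22), (24, 6, 9), (5, 8, 23), (7, 10, 6), (9, 1, 11), (9, 29, 28), (9, 3, 2), (9, 37, 17), (9, 38, 39)}
Set difference of the two operands is {(5, 35, 25)}.
Set union of the two operands is {(28, 18, 34), (33, 29, 26), (40, 18, 29), (40, 34, 14), (5, 35, 25), (9, 13, 30)}.
Projecting to G, D: {(13, 9), (18, 28), (18, 40), (29, 33), (34, 40), (35, 5)}

{(13, 9), (18, 28), (18, 40), (29, 33), (34, 40), (35, 5)}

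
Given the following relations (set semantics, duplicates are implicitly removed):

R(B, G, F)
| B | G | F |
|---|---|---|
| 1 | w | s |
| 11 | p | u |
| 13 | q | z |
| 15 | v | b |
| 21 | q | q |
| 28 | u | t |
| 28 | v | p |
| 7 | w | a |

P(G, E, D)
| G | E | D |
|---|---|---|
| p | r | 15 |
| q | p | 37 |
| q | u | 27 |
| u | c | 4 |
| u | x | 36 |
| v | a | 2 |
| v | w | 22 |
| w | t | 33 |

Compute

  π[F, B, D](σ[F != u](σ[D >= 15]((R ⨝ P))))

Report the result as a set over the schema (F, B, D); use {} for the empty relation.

{(a, 7, 33), (b, 15, 22), (p, 28, 22), (q, 21, 27), (q, 21, 37), (s, 1, 33), (t, 28, 36), (z, 13, 27), (z, 13, 37)}

R ⋈ P (natural join on G): {(1, w, s, t, 33), (11, p, u, r, 15), (13, q, z, p, 37), (13, q, z, u, 27), (15, v, b, a, 2), (15, v, b, w, 22), (21, q, q, p, 37), (21, q, q, u, 27), (28, u, t, c, 4), (28, u, t, x, 36), (28, v, p, a, 2), (28, v, p, w, 22), (7, w, a, t, 33)}
Selection D >= 15: {(1, w, s, t, 33), (11, p, u, r, 15), (13, q, z, p, 37), (13, q, z, u, 27), (15, v, b, w, 22), (21, q, q, p, 37), (21, q, q, u, 27), (28, u, t, x, 36), (28, v, p, w, 22), (7, w, a, t, 33)}
Selection F != u: {(1, w, s, t, 33), (13, q, z, p, 37), (13, q, z, u, 27), (15, v, b, w, 22), (21, q, q, p, 37), (21, q, q, u, 27), (28, u, t, x, 36), (28, v, p, w, 22), (7, w, a, t, 33)}
π[F, B, D]: project onto (F, B, D) → {(a, 7, 33), (b, 15, 22), (p, 28, 22), (q, 21, 27), (q, 21, 37), (s, 1, 33), (t, 28, 36), (z, 13, 27), (z, 13, 37)}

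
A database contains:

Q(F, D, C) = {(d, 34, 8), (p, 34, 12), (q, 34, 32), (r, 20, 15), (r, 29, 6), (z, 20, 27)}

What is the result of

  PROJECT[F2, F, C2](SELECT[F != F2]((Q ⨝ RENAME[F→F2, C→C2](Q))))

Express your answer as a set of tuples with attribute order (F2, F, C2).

{(d, p, 8), (d, q, 8), (p, d, 12), (p, q, 12), (q, d, 32), (q, p, 32), (r, z, 15), (z, r, 27)}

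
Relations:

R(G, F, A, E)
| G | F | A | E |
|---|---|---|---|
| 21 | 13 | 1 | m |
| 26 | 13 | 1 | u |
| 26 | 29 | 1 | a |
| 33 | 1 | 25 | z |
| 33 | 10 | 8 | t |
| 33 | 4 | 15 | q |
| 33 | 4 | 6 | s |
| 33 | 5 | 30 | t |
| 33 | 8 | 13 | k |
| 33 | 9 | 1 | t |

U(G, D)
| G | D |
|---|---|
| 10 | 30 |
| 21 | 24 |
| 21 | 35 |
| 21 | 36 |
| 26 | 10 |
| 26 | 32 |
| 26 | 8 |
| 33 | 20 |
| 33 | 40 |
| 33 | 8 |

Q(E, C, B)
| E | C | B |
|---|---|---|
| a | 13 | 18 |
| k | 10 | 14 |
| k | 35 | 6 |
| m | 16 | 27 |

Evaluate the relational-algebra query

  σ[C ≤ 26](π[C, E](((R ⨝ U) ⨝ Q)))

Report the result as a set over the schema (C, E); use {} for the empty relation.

{(10, k), (13, a), (16, m)}

Joining R and U on G yields {(21, 13, 1, m, 24), (21, 13, 1, m, 35), (21, 13, 1, m, 36), (26, 13, 1, u, 10), (26, 13, 1, u, 32), (26, 13, 1, u, 8), (26, 29, 1, a, 10), (26, 29, 1, a, 32), (26, 29, 1, a, 8), (33, 1, 25, z, 20), (33, 1, 25, z, 40), (33, 1, 25, z, 8), (33, 10, 8, t, 20), (33, 10, 8, t, 40), (33, 10, 8, t, 8), (33, 4, 15, q, 20), (33, 4, 15, q, 40), (33, 4, 15, q, 8), (33, 4, 6, s, 20), (33, 4, 6, s, 40), (33, 4, 6, s, 8), (33, 5, 30, t, 20), (33, 5, 30, t, 40), (33, 5, 30, t, 8), (33, 8, 13, k, 20), (33, 8, 13, k, 40), (33, 8, 13, k, 8), (33, 9, 1, t, 20), (33, 9, 1, t, 40), (33, 9, 1, t, 8)}.
Joining (R ⨝ U) and Q on E yields {(21, 13, 1, m, 24, 16, 27), (21, 13, 1, m, 35, 16, 27), (21, 13, 1, m, 36, 16, 27), (26, 29, 1, a, 10, 13, 18), (26, 29, 1, a, 32, 13, 18), (26, 29, 1, a, 8, 13, 18), (33, 8, 13, k, 20, 10, 14), (33, 8, 13, k, 20, 35, 6), (33, 8, 13, k, 40, 10, 14), (33, 8, 13, k, 40, 35, 6), (33, 8, 13, k, 8, 10, 14), (33, 8, 13, k, 8, 35, 6)}.
π[C, E]: project onto (C, E) (8 duplicate(s) eliminated) → {(10, k), (13, a), (16, m), (35, k)}
Selection C ≤ 26: {(10, k), (13, a), (16, m)}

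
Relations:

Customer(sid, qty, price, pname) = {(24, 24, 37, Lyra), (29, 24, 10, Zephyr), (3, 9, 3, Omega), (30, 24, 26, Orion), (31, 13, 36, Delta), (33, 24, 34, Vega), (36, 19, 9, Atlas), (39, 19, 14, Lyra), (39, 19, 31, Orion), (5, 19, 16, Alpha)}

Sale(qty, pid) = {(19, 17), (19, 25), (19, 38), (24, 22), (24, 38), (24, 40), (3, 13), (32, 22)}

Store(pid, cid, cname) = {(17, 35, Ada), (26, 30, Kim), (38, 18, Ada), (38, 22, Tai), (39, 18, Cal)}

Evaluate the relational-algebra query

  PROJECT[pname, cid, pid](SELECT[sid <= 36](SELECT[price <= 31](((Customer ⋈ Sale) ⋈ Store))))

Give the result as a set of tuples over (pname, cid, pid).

{(Alpha, 18, 38), (Alpha, 22, 38), (Alpha, 35, 17), (Atlas, 18, 38), (Atlas, 22, 38), (Atlas, 35, 17), (Orion, 18, 38), (Orion, 22, 38), (Zephyr, 18, 38), (Zephyr, 22, 38)}

Customer ⋈ Sale (natural join on qty): {(24, 24, 37, Lyra, 22), (24, 24, 37, Lyra, 38), (24, 24, 37, Lyra, 40), (29, 24, 10, Zephyr, 22), (29, 24, 10, Zephyr, 38), (29, 24, 10, Zephyr, 40), (30, 24, 26, Orion, 22), (30, 24, 26, Orion, 38), (30, 24, 26, Orion, 40), (33, 24, 34, Vega, 22), (33, 24, 34, Vega, 38), (33, 24, 34, Vega, 40), (36, 19, 9, Atlas, 17), (36, 19, 9, Atlas, 25), (36, 19, 9, Atlas, 38), (39, 19, 14, Lyra, 17), (39, 19, 14, Lyra, 25), (39, 19, 14, Lyra, 38), (39, 19, 31, Orion, 17), (39, 19, 31, Orion, 25), (39, 19, 31, Orion, 38), (5, 19, 16, Alpha, 17), (5, 19, 16, Alpha, 25), (5, 19, 16, Alpha, 38)}
(Customer ⋈ Sale) ⋈ Store (natural join on pid): {(24, 24, 37, Lyra, 38, 18, Ada), (24, 24, 37, Lyra, 38, 22, Tai), (29, 24, 10, Zephyr, 38, 18, Ada), (29, 24, 10, Zephyr, 38, 22, Tai), (30, 24, 26, Orion, 38, 18, Ada), (30, 24, 26, Orion, 38, 22, Tai), (33, 24, 34, Vega, 38, 18, Ada), (33, 24, 34, Vega, 38, 22, Tai), (36, 19, 9, Atlas, 17, 35, Ada), (36, 19, 9, Atlas, 38, 18, Ada), (36, 19, 9, Atlas, 38, 22, Tai), (39, 19, 14, Lyra, 17, 35, Ada), (39, 19, 14, Lyra, 38, 18, Ada), (39, 19, 14, Lyra, 38, 22, Tai), (39, 19, 31, Orion, 17, 35, Ada), (39, 19, 31, Orion, 38, 18, Ada), (39, 19, 31, Orion, 38, 22, Tai), (5, 19, 16, Alpha, 17, 35, Ada), (5, 19, 16, Alpha, 38, 18, Ada), (5, 19, 16, Alpha, 38, 22, Tai)}
Selection price <= 31: {(29, 24, 10, Zephyr, 38, 18, Ada), (29, 24, 10, Zephyr, 38, 22, Tai), (30, 24, 26, Orion, 38, 18, Ada), (30, 24, 26, Orion, 38, 22, Tai), (36, 19, 9, Atlas, 17, 35, Ada), (36, 19, 9, Atlas, 38, 18, Ada), (36, 19, 9, Atlas, 38, 22, Tai), (39, 19, 14, Lyra, 17, 35, Ada), (39, 19, 14, Lyra, 38, 18, Ada), (39, 19, 14, Lyra, 38, 22, Tai), (39, 19, 31, Orion, 17, 35, Ada), (39, 19, 31, Orion, 38, 18, Ada), (39, 19, 31, Orion, 38, 22, Tai), (5, 19, 16, Alpha, 17, 35, Ada), (5, 19, 16, Alpha, 38, 18, Ada), (5, 19, 16, Alpha, 38, 22, Tai)}
Selection sid <= 36: {(29, 24, 10, Zephyr, 38, 18, Ada), (29, 24, 10, Zephyr, 38, 22, Tai), (30, 24, 26, Orion, 38, 18, Ada), (30, 24, 26, Orion, 38, 22, Tai), (36, 19, 9, Atlas, 17, 35, Ada), (36, 19, 9, Atlas, 38, 18, Ada), (36, 19, 9, Atlas, 38, 22, Tai), (5, 19, 16, Alpha, 17, 35, Ada), (5, 19, 16, Alpha, 38, 18, Ada), (5, 19, 16, Alpha, 38, 22, Tai)}
π[pname, cid, pid]: project onto (pname, cid, pid) → {(Alpha, 18, 38), (Alpha, 22, 38), (Alpha, 35, 17), (Atlas, 18, 38), (Atlas, 22, 38), (Atlas, 35, 17), (Orion, 18, 38), (Orion, 22, 38), (Zephyr, 18, 38), (Zephyr, 22, 38)}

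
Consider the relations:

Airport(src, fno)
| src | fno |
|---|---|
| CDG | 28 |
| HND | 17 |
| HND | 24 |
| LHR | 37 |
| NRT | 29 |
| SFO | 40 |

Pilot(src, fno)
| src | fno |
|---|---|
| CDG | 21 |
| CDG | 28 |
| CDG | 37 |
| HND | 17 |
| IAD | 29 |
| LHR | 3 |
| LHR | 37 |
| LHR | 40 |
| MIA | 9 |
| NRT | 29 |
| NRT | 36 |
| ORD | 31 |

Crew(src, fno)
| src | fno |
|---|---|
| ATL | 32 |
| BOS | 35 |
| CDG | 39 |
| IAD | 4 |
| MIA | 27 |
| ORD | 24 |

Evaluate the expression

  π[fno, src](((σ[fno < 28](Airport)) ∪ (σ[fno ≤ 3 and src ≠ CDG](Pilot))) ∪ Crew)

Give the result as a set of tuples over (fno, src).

{(17, HND), (24, HND), (24, ORD), (27, MIA), (3, LHR), (32, ATL), (35, BOS), (39, CDG), (4, IAD)}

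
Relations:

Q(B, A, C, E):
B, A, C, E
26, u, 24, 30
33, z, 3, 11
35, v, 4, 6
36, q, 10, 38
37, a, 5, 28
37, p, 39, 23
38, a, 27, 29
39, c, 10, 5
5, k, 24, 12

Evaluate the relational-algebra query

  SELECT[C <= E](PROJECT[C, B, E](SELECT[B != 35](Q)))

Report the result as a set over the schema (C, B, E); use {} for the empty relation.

{(10, 36, 38), (24, 26, 30), (27, 38, 29), (3, 33, 11), (5, 37, 28)}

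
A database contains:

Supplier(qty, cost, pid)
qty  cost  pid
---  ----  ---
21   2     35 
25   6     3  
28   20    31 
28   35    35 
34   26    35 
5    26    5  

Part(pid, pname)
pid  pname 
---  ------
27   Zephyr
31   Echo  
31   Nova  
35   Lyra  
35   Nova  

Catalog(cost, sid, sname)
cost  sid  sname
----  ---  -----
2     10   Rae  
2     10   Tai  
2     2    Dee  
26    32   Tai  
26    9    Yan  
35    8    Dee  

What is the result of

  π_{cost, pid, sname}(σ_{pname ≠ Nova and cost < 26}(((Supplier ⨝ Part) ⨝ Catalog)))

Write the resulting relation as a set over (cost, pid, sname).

Natural join on pid: {(21, 2, 35, Lyra), (21, 2, 35, Nova), (28, 20, 31, Echo), (28, 20, 31, Nova), (28, 35, 35, Lyra), (28, 35, 35, Nova), (34, 26, 35, Lyra), (34, 26, 35, Nova)}
Natural join on cost: {(21, 2, 35, Lyra, 10, Rae), (21, 2, 35, Lyra, 10, Tai), (21, 2, 35, Lyra, 2, Dee), (21, 2, 35, Nova, 10, Rae), (21, 2, 35, Nova, 10, Tai), (21, 2, 35, Nova, 2, Dee), (28, 35, 35, Lyra, 8, Dee), (28, 35, 35, Nova, 8, Dee), (34, 26, 35, Lyra, 32, Tai), (34, 26, 35, Lyra, 9, Yan), (34, 26, 35, Nova, 32, Tai), (34, 26, 35, Nova, 9, Yan)}
Apply σ_{pname ≠ Nova and cost < 26}; surviving tuples: {(21, 2, 35, Lyra, 10, Rae), (21, 2, 35, Lyra, 10, Tai), (21, 2, 35, Lyra, 2, Dee)}
Keep only column(s) cost, pid, sname: {(2, 35, Dee), (2, 35, Rae), (2, 35, Tai)}

{(2, 35, Dee), (2, 35, Rae), (2, 35, Tai)}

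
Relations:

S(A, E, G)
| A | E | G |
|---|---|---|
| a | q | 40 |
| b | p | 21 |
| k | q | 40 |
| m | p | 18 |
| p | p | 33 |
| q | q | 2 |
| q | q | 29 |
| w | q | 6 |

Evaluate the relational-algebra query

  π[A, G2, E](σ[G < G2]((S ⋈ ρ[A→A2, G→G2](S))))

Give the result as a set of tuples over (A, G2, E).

{(b, 33, p), (m, 21, p), (m, 33, p), (q, 29, q), (q, 40, q), (q, 6, q), (w, 29, q), (w, 40, q)}

ρ[A→A2, G→G2]: schema becomes (A2, E, G2); tuples unchanged.
S ⋈ ρ[A→A2, G→G2](S) (natural join on E): {(a, q, 40, a, 40), (a, q, 40, k, 40), (a, q, 40, q, 2), (a, q, 40, q, 29), (a, q, 40, w, 6), (b, p, 21, b, 21), (b, p, 21, m, 18), (b, p, 21, p, 33), (k, q, 40, a, 40), (k, q, 40, k, 40), (k, q, 40, q, 2), (k, q, 40, q, 29), (k, q, 40, w, 6), (m, p, 18, b, 21), (m, p, 18, m, 18), (m, p, 18, p, 33), (p, p, 33, b, 21), (p, p, 33, m, 18), (p, p, 33, p, 33), (q, q, 2, a, 40), (q, q, 2, k, 40), (q, q, 2, q, 2), (q, q, 2, q, 29), (q, q, 2, w, 6), (q, q, 29, a, 40), (q, q, 29, k, 40), (q, q, 29, q, 2), (q, q, 29, q, 29), (q, q, 29, w, 6), (w, q, 6, a, 40), (w, q, 6, k, 40), (w, q, 6, q, 2), (w, q, 6, q, 29), (w, q, 6, w, 6)}
Apply σ_{G < G2}; surviving tuples: {(b, p, 21, p, 33), (m, p, 18, b, 21), (m, p, 18, p, 33), (q, q, 2, a, 40), (q, q, 2, k, 40), (q, q, 2, q, 29), (q, q, 2, w, 6), (q, q, 29, a, 40), (q, q, 29, k, 40), (w, q, 6, a, 40), (w, q, 6, k, 40), (w, q, 6, q, 29)}
π[A, G2, E]: project onto (A, G2, E) (4 duplicate(s) eliminated) → {(b, 33, p), (m, 21, p), (m, 33, p), (q, 29, q), (q, 40, q), (q, 6, q), (w, 29, q), (w, 40, q)}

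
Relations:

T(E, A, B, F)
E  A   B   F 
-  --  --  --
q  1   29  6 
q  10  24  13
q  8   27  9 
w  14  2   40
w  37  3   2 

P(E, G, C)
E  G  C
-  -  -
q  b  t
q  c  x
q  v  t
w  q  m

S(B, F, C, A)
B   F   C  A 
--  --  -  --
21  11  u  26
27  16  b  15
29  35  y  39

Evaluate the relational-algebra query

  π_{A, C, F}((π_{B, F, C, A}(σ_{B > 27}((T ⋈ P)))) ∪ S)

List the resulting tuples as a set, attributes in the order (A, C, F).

Natural join on E: {(q, 1, 29, 6, b, t), (q, 1, 29, 6, c, x), (q, 1, 29, 6, v, t), (q, 10, 24, 13, b, t), (q, 10, 24, 13, c, x), (q, 10, 24, 13, v, t), (q, 8, 27, 9, b, t), (q, 8, 27, 9, c, x), (q, 8, 27, 9, v, t), (w, 14, 2, 40, q, m), (w, 37, 3, 2, q, m)}
Selection B > 27: {(q, 1, 29, 6, b, t), (q, 1, 29, 6, c, x), (q, 1, 29, 6, v, t)}
π_{B, F, C, A} gives {(29, 6, t, 1), (29, 6, x, 1)} (1 duplicate(s) eliminated).
Union: {(29, 6, t, 1), (29, 6, x, 1)} with {(21, 11, u, 26), (27, 16, b, 15), (29, 35, y, 39)} → {(21, 11, u, 26), (27, 16, b, 15), (29, 35, y, 39), (29, 6, t, 1), (29, 6, x, 1)}
π_{A, C, F} gives {(1, t, 6), (1, x, 6), (15, b, 16), (26, u, 11), (39, y, 35)}.

{(1, t, 6), (1, x, 6), (15, b, 16), (26, u, 11), (39, y, 35)}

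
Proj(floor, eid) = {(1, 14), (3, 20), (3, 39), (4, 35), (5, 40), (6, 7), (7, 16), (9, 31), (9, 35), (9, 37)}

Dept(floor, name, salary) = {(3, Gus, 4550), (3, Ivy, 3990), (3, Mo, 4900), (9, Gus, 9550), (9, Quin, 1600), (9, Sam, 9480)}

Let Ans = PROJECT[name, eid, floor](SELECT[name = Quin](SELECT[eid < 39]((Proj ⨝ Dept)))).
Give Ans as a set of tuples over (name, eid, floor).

{(Quin, 31, 9), (Quin, 35, 9), (Quin, 37, 9)}

Natural join on floor: {(3, 20, Gus, 4550), (3, 20, Ivy, 3990), (3, 20, Mo, 4900), (3, 39, Gus, 4550), (3, 39, Ivy, 3990), (3, 39, Mo, 4900), (9, 31, Gus, 9550), (9, 31, Quin, 1600), (9, 31, Sam, 9480), (9, 35, Gus, 9550), (9, 35, Quin, 1600), (9, 35, Sam, 9480), (9, 37, Gus, 9550), (9, 37, Quin, 1600), (9, 37, Sam, 9480)}
Apply σ_{eid < 39}; surviving tuples: {(3, 20, Gus, 4550), (3, 20, Ivy, 3990), (3, 20, Mo, 4900), (9, 31, Gus, 9550), (9, 31, Quin, 1600), (9, 31, Sam, 9480), (9, 35, Gus, 9550), (9, 35, Quin, 1600), (9, 35, Sam, 9480), (9, 37, Gus, 9550), (9, 37, Quin, 1600), (9, 37, Sam, 9480)}
Apply σ_{name = Quin}; surviving tuples: {(9, 31, Quin, 1600), (9, 35, Quin, 1600), (9, 37, Quin, 1600)}
π_{name, eid, floor} gives {(Quin, 31, 9), (Quin, 35, 9), (Quin, 37, 9)}.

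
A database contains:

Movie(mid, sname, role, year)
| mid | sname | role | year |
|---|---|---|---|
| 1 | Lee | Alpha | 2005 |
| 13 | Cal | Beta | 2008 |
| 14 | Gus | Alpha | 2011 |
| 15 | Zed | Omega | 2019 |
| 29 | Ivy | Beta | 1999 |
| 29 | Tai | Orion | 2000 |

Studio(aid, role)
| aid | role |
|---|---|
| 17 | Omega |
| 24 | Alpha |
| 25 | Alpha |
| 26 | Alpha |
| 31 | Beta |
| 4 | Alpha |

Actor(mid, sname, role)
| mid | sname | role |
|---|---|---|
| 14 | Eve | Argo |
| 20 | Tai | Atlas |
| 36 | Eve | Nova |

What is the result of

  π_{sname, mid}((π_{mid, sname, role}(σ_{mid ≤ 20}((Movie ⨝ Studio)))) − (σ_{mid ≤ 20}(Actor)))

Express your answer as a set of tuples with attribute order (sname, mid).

Natural join on role: {(1, Lee, Alpha, 2005, 24), (1, Lee, Alpha, 2005, 25), (1, Lee, Alpha, 2005, 26), (1, Lee, Alpha, 2005, 4), (13, Cal, Beta, 2008, 31), (14, Gus, Alpha, 2011, 24), (14, Gus, Alpha, 2011, 25), (14, Gus, Alpha, 2011, 26), (14, Gus, Alpha, 2011, 4), (15, Zed, Omega, 2019, 17), (29, Ivy, Beta, 1999, 31)}
Selection mid ≤ 20: {(1, Lee, Alpha, 2005, 24), (1, Lee, Alpha, 2005, 25), (1, Lee, Alpha, 2005, 26), (1, Lee, Alpha, 2005, 4), (13, Cal, Beta, 2008, 31), (14, Gus, Alpha, 2011, 24), (14, Gus, Alpha, 2011, 25), (14, Gus, Alpha, 2011, 26), (14, Gus, Alpha, 2011, 4), (15, Zed, Omega, 2019, 17)}
Projecting to mid, sname, role (6 duplicate(s) eliminated): {(1, Lee, Alpha), (13, Cal, Beta), (14, Gus, Alpha), (15, Zed, Omega)}
Selection mid ≤ 20: {(14, Eve, Argo), (20, Tai, Atlas)}
Taking the difference: {(1, Lee, Alpha), (13, Cal, Beta), (14, Gus, Alpha), (15, Zed, Omega)}
Projecting to sname, mid: {(Cal, 13), (Gus, 14), (Lee, 1), (Zed, 15)}

{(Cal, 13), (Gus, 14), (Lee, 1), (Zed, 15)}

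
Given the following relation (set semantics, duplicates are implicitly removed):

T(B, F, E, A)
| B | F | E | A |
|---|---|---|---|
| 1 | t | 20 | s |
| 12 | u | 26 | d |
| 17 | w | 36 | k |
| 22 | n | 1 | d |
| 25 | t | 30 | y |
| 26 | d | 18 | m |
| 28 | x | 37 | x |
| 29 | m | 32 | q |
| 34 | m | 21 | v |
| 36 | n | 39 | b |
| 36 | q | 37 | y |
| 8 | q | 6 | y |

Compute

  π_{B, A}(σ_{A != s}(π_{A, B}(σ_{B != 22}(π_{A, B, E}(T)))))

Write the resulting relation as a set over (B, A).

Keep only column(s) A, B, E: {(b, 36, 39), (d, 12, 26), (d, 22, 1), (k, 17, 36), (m, 26, 18), (q, 29, 32), (s, 1, 20), (v, 34, 21), (x, 28, 37), (y, 25, 30), (y, 36, 37), (y, 8, 6)}
Apply σ_{B != 22}; surviving tuples: {(b, 36, 39), (d, 12, 26), (k, 17, 36), (m, 26, 18), (q, 29, 32), (s, 1, 20), (v, 34, 21), (x, 28, 37), (y, 25, 30), (y, 36, 37), (y, 8, 6)}
Keep only column(s) A, B: {(b, 36), (d, 12), (k, 17), (m, 26), (q, 29), (s, 1), (v, 34), (x, 28), (y, 25), (y, 36), (y, 8)}
Apply σ_{A != s}; surviving tuples: {(b, 36), (d, 12), (k, 17), (m, 26), (q, 29), (v, 34), (x, 28), (y, 25), (y, 36), (y, 8)}
Keep only column(s) B, A: {(12, d), (17, k), (25, y), (26, m), (28, x), (29, q), (34, v), (36, b), (36, y), (8, y)}

{(12, d), (17, k), (25, y), (26, m), (28, x), (29, q), (34, v), (36, b), (36, y), (8, y)}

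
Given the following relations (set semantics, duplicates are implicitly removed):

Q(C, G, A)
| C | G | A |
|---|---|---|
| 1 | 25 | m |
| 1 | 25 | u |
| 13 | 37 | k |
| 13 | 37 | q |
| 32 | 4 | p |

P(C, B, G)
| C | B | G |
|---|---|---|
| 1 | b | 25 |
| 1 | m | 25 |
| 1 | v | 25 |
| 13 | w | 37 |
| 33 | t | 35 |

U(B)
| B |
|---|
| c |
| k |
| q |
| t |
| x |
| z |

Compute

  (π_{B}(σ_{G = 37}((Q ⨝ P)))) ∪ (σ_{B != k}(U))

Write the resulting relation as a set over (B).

Q ⋈ P (natural join on C, G): {(1, 25, m, b), (1, 25, m, m), (1, 25, m, v), (1, 25, u, b), (1, 25, u, m), (1, 25, u, v), (13, 37, k, w), (13, 37, q, w)}
Filtering on G = 37 leaves {(13, 37, k, w), (13, 37, q, w)}.
π[B]: project onto (B) (1 duplicate(s) eliminated) → {w}
Filtering on B != k leaves {c, q, t, x, z}.
Taking the union: {c, q, t, w, x, z}

{c, q, t, w, x, z}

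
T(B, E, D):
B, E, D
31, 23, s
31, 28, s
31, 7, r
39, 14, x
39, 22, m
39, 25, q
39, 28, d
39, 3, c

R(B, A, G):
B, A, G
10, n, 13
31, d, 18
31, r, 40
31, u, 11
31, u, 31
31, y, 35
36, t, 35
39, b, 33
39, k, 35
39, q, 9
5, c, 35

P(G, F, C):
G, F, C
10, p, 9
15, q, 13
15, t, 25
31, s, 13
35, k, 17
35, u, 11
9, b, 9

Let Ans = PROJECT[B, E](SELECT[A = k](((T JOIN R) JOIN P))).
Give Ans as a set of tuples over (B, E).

{(39, 14), (39, 22), (39, 25), (39, 28), (39, 3)}

T ⋈ R (natural join on B): {(31, 23, s, d, 18), (31, 23, s, r, 40), (31, 23, s, u, 11), (31, 23, s, u, 31), (31, 23, s, y, 35), (31, 28, s, d, 18), (31, 28, s, r, 40), (31, 28, s, u, 11), (31, 28, s, u, 31), (31, 28, s, y, 35), (31, 7, r, d, 18), (31, 7, r, r, 40), (31, 7, r, u, 11), (31, 7, r, u, 31), (31, 7, r, y, 35), (39, 14, x, b, 33), (39, 14, x, k, 35), (39, 14, x, q, 9), (39, 22, m, b, 33), (39, 22, m, k, 35), (39, 22, m, q, 9), (39, 25, q, b, 33), (39, 25, q, k, 35), (39, 25, q, q, 9), (39, 28, d, b, 33), (39, 28, d, k, 35), (39, 28, d, q, 9), (39, 3, c, b, 33), (39, 3, c, k, 35), (39, 3, c, q, 9)}
(T JOIN R) ⋈ P (natural join on G): {(31, 23, s, u, 31, s, 13), (31, 23, s, y, 35, k, 17), (31, 23, s, y, 35, u, 11), (31, 28, s, u, 31, s, 13), (31, 28, s, y, 35, k, 17), (31, 28, s, y, 35, u, 11), (31, 7, r, u, 31, s, 13), (31, 7, r, y, 35, k, 17), (31, 7, r, y, 35, u, 11), (39, 14, x, k, 35, k, 17), (39, 14, x, k, 35, u, 11), (39, 14, x, q, 9, b, 9), (39, 22, m, k, 35, k, 17), (39, 22, m, k, 35, u, 11), (39, 22, m, q, 9, b, 9), (39, 25, q, k, 35, k, 17), (39, 25, q, k, 35, u, 11), (39, 25, q, q, 9, b, 9), (39, 28, d, k, 35, k, 17), (39, 28, d, k, 35, u, 11), (39, 28, d, q, 9, b, 9), (39, 3, c, k, 35, k, 17), (39, 3, c, k, 35, u, 11), (39, 3, c, q, 9, b, 9)}
Selection A = k: {(39, 14, x, k, 35, k, 17), (39, 14, x, k, 35, u, 11), (39, 22, m, k, 35, k, 17), (39, 22, m, k, 35, u, 11), (39, 25, q, k, 35, k, 17), (39, 25, q, k, 35, u, 11), (39, 28, d, k, 35, k, 17), (39, 28, d, k, 35, u, 11), (39, 3, c, k, 35, k, 17), (39, 3, c, k, 35, u, 11)}
Projecting to B, E (5 duplicate(s) eliminated): {(39, 14), (39, 22), (39, 25), (39, 28), (39, 3)}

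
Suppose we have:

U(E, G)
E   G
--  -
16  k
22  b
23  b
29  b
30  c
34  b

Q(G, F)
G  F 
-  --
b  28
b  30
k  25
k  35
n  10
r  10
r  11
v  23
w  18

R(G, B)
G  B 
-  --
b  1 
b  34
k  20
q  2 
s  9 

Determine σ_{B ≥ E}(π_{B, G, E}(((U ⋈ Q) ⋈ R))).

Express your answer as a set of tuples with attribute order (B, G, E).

Natural join on G: {(16, k, 25), (16, k, 35), (22, b, 28), (22, b, 30), (23, b, 28), (23, b, 30), (29, b, 28), (29, b, 30), (34, b, 28), (34, b, 30)}
Natural join on G: {(16, k, 25, 20), (16, k, 35, 20), (22, b, 28, 1), (22, b, 28, 34), (22, b, 30, 1), (22, b, 30, 34), (23, b, 28, 1), (23, b, 28, 34), (23, b, 30, 1), (23, b, 30, 34), (29, b, 28, 1), (29, b, 28, 34), (29, b, 30, 1), (29, b, 30, 34), (34, b, 28, 1), (34, b, 28, 34), (34, b, 30, 1), (34, b, 30, 34)}
π[B, G, E]: project onto (B, G, E) (9 duplicate(s) eliminated) → {(1, b, 22), (1, b, 23), (1, b, 29), (1, b, 34), (20, k, 16), (34, b, 22), (34, b, 23), (34, b, 29), (34, b, 34)}
Filtering on B ≥ E leaves {(20, k, 16), (34, b, 22), (34, b, 23), (34, b, 29), (34, b, 34)}.

{(20, k, 16), (34, b, 22), (34, b, 23), (34, b, 29), (34, b, 34)}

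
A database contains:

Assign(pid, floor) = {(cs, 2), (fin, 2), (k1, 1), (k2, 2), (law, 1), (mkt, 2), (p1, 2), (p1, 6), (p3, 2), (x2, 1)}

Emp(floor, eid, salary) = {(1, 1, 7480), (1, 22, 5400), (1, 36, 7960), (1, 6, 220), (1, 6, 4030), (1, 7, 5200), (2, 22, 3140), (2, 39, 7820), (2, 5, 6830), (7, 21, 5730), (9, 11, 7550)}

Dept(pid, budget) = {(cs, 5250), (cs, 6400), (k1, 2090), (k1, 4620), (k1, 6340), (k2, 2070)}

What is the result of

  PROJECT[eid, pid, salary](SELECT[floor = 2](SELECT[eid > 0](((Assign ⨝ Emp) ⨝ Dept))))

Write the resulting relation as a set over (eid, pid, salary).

{(22, cs, 3140), (22, k2, 3140), (39, cs, 7820), (39, k2, 7820), (5, cs, 6830), (5, k2, 6830)}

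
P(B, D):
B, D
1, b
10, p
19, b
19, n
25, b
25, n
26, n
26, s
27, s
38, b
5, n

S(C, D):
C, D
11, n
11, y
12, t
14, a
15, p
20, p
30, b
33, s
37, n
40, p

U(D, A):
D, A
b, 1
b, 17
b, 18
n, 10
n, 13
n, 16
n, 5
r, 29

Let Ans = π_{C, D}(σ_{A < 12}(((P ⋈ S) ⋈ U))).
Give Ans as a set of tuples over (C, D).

{(11, n), (30, b), (37, n)}

Natural join on D: {(1, b, 30), (10, p, 15), (10, p, 20), (10, p, 40), (19, b, 30), (19, n, 11), (19, n, 37), (25, b, 30), (25, n, 11), (25, n, 37), (26, n, 11), (26, n, 37), (26, s, 33), (27, s, 33), (38, b, 30), (5, n, 11), (5, n, 37)}
Natural join on D: {(1, b, 30, 1), (1, b, 30, 17), (1, b, 30, 18), (19, b, 30, 1), (19, b, 30, 17), (19, b, 30, 18), (19, n, 11, 10), (19, n, 11, 13), (19, n, 11, 16), (19, n, 11, 5), (19, n, 37, 10), (19, n, 37, 13), (19, n, 37, 16), (19, n, 37, 5), (25, b, 30, 1), (25, b, 30, 17), (25, b, 30, 18), (25, n, 11, 10), (25, n, 11, 13), (25, n, 11, 16), (25, n, 11, 5), (25, n, 37, 10), (25, n, 37, 13), (25, n, 37, 16), (25, n, 37, 5), (26, n, 11, 10), (26, n, 11, 13), (26, n, 11, 16), (26, n, 11, 5), (26, n, 37, 10), (26, n, 37, 13), (26, n, 37, 16), (26, n, 37, 5), (38, b, 30, 1), (38, b, 30, 17), (38, b, 30, 18), (5, n, 11, 10), (5, n, 11, 13), (5, n, 11, 16), (5, n, 11, 5), (5, n, 37, 10), (5, n, 37, 13), (5, n, 37, 16), (5, n, 37, 5)}
Apply σ_{A < 12}; surviving tuples: {(1, b, 30, 1), (19, b, 30, 1), (19, n, 11, 10), (19, n, 11, 5), (19, n, 37, 10), (19, n, 37, 5), (25, b, 30, 1), (25, n, 11, 10), (25, n, 11, 5), (25, n, 37, 10), (25, n, 37, 5), (26, n, 11, 10), (26, n, 11, 5), (26, n, 37, 10), (26, n, 37, 5), (38, b, 30, 1), (5, n, 11, 10), (5, n, 11, 5), (5, n, 37, 10), (5, n, 37, 5)}
Keep only column(s) C, D (17 duplicate(s) eliminated): {(11, n), (30, b), (37, n)}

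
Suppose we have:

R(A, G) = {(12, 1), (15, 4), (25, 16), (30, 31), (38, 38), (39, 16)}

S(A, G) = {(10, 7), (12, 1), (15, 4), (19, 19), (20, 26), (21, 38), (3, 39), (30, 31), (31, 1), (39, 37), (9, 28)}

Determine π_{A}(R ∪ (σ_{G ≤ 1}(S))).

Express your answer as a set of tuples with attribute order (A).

{12, 15, 25, 30, 31, 38, 39}

Apply σ_{G ≤ 1}; surviving tuples: {(12, 1), (31, 1)}
Union: {(12, 1), (15, 4), (25, 16), (30, 31), (38, 38), (39, 16)} with {(12, 1), (31, 1)} → {(12, 1), (15, 4), (25, 16), (30, 31), (31, 1), (38, 38), (39, 16)}
π[A]: project onto (A) → {12, 15, 25, 30, 31, 38, 39}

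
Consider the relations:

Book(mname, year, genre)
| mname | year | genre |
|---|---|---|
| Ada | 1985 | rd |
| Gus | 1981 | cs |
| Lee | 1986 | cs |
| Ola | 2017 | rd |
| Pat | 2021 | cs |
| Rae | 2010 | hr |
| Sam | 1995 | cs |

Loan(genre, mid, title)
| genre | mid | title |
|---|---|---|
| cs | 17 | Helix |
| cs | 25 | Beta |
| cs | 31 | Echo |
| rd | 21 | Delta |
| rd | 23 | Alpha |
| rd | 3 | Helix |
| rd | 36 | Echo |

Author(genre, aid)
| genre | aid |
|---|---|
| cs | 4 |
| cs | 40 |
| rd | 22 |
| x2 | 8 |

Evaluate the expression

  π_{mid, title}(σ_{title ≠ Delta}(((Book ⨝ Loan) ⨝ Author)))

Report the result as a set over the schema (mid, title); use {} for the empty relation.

{(17, Helix), (23, Alpha), (25, Beta), (3, Helix), (31, Echo), (36, Echo)}

Book ⋈ Loan (natural join on genre): {(Ada, 1985, rd, 21, Delta), (Ada, 1985, rd, 23, Alpha), (Ada, 1985, rd, 3, Helix), (Ada, 1985, rd, 36, Echo), (Gus, 1981, cs, 17, Helix), (Gus, 1981, cs, 25, Beta), (Gus, 1981, cs, 31, Echo), (Lee, 1986, cs, 17, Helix), (Lee, 1986, cs, 25, Beta), (Lee, 1986, cs, 31, Echo), (Ola, 2017, rd, 21, Delta), (Ola, 2017, rd, 23, Alpha), (Ola, 2017, rd, 3, Helix), (Ola, 2017, rd, 36, Echo), (Pat, 2021, cs, 17, Helix), (Pat, 2021, cs, 25, Beta), (Pat, 2021, cs, 31, Echo), (Sam, 1995, cs, 17, Helix), (Sam, 1995, cs, 25, Beta), (Sam, 1995, cs, 31, Echo)}
(Book ⨝ Loan) ⋈ Author (natural join on genre): {(Ada, 1985, rd, 21, Delta, 22), (Ada, 1985, rd, 23, Alpha, 22), (Ada, 1985, rd, 3, Helix, 22), (Ada, 1985, rd, 36, Echo, 22), (Gus, 1981, cs, 17, Helix, 4), (Gus, 1981, cs, 17, Helix, 40), (Gus, 1981, cs, 25, Beta, 4), (Gus, 1981, cs, 25, Beta, 40), (Gus, 1981, cs, 31, Echo, 4), (Gus, 1981, cs, 31, Echo, 40), (Lee, 1986, cs, 17, Helix, 4), (Lee, 1986, cs, 17, Helix, 40), (Lee, 1986, cs, 25, Beta, 4), (Lee, 1986, cs, 25, Beta, 40), (Lee, 1986, cs, 31, Echo, 4), (Lee, 1986, cs, 31, Echo, 40), (Ola, 2017, rd, 21, Delta, 22), (Ola, 2017, rd, 23, Alpha, 22), (Ola, 2017, rd, 3, Helix, 22), (Ola, 2017, rd, 36, Echo, 22), (Pat, 2021, cs, 17, Helix, 4), (Pat, 2021, cs, 17, Helix, 40), (Pat, 2021, cs, 25, Beta, 4), (Pat, 2021, cs, 25, Beta, 40), (Pat, 2021, cs, 31, Echo, 4), (Pat, 2021, cs, 31, Echo, 40), (Sam, 1995, cs, 17, Helix, 4), (Sam, 1995, cs, 17, Helix, 40), (Sam, 1995, cs, 25, Beta, 4), (Sam, 1995, cs, 25, Beta, 40), (Sam, 1995, cs, 31, Echo, 4), (Sam, 1995, cs, 31, Echo, 40)}
Apply σ_{title ≠ Delta}; surviving tuples: {(Ada, 1985, rd, 23, Alpha, 22), (Ada, 1985, rd, 3, Helix, 22), (Ada, 1985, rd, 36, Echo, 22), (Gus, 1981, cs, 17, Helix, 4), (Gus, 1981, cs, 17, Helix, 40), (Gus, 1981, cs, 25, Beta, 4), (Gus, 1981, cs, 25, Beta, 40), (Gus, 1981, cs, 31, Echo, 4), (Gus, 1981, cs, 31, Echo, 40), (Lee, 1986, cs, 17, Helix, 4), (Lee, 1986, cs, 17, Helix, 40), (Lee, 1986, cs, 25, Beta, 4), (Lee, 1986, cs, 25, Beta, 40), (Lee, 1986, cs, 31, Echo, 4), (Lee, 1986, cs, 31, Echo, 40), (Ola, 2017, rd, 23, Alpha, 22), (Ola, 2017, rd, 3, Helix, 22), (Ola, 2017, rd, 36, Echo, 22), (Pat, 2021, cs, 17, Helix, 4), (Pat, 2021, cs, 17, Helix, 40), (Pat, 2021, cs, 25, Beta, 4), (Pat, 2021, cs, 25, Beta, 40), (Pat, 2021, cs, 31, Echo, 4), (Pat, 2021, cs, 31, Echo, 40), (Sam, 1995, cs, 17, Helix, 4), (Sam, 1995, cs, 17, Helix, 40), (Sam, 1995, cs, 25, Beta, 4), (Sam, 1995, cs, 25, Beta, 40), (Sam, 1995, cs, 31, Echo, 4), (Sam, 1995, cs, 31, Echo, 40)}
Projecting to mid, title (24 duplicate(s) eliminated): {(17, Helix), (23, Alpha), (25, Beta), (3, Helix), (31, Echo), (36, Echo)}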